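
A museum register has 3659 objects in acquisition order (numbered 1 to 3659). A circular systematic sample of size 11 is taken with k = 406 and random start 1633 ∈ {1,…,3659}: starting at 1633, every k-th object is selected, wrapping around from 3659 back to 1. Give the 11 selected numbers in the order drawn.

Selection 1: 1633
Selection 2: 1633 + 406 = 2039
Selection 3: 2039 + 406 = 2445
Selection 4: 2445 + 406 = 2851
Selection 5: 2851 + 406 = 3257
Selection 6: 3257 + 406 = 3663 → 3663 − 3659 = 4
Selection 7: 4 + 406 = 410
Selection 8: 410 + 406 = 816
Selection 9: 816 + 406 = 1222
Selection 10: 1222 + 406 = 1628
Selection 11: 1628 + 406 = 2034

1633, 2039, 2445, 2851, 3257, 4, 410, 816, 1222, 1628, 2034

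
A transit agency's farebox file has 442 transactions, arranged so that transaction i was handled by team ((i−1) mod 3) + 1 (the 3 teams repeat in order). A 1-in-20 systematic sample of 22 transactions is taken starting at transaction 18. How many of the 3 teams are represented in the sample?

Consecutive selections differ by k = 20, so their team numbers differ by 20 mod 3 = 2.
gcd(20, 3) = 1, so the sample visits 3/1 = 3 distinct residues mod 3.
Start 18 is team 3; the teams hit are 1, 2, 3.

3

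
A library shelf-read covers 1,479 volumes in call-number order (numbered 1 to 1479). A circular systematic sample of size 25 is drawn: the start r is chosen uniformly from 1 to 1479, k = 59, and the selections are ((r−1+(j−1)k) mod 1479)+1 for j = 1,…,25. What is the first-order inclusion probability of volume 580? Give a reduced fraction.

For each position j, as r ranges over 1…1479 the j-th selection hits every volume exactly once, so volume 580 is selected for exactly 25 of the 1479 starts.
Inclusion probability = 25/1479.

25/1479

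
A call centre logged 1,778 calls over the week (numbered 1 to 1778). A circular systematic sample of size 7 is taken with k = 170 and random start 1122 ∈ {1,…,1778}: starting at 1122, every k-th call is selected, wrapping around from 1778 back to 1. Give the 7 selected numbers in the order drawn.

1122, 1292, 1462, 1632, 24, 194, 364

Selection 1: 1122
Selection 2: 1122 + 170 = 1292
Selection 3: 1292 + 170 = 1462
Selection 4: 1462 + 170 = 1632
Selection 5: 1632 + 170 = 1802 → 1802 − 1778 = 24
Selection 6: 24 + 170 = 194
Selection 7: 194 + 170 = 364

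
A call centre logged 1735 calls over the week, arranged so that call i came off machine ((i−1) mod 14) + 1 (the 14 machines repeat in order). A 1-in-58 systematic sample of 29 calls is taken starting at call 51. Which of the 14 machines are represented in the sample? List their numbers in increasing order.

1, 3, 5, 7, 9, 11, 13

Consecutive selections differ by k = 58, so their machine numbers differ by 58 mod 14 = 2.
gcd(58, 14) = 2, so the sample visits 14/2 = 7 distinct residues mod 14.
Start 51 is machine 9; the machines hit are 1, 3, 5, 7, 9, 11, 13.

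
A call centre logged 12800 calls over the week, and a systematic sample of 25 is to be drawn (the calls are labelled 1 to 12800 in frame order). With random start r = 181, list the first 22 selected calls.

181, 693, 1205, 1717, 2229, 2741, 3253, 3765, 4277, 4789, 5301, 5813, 6325, 6837, 7349, 7861, 8373, 8885, 9397, 9909, 10421, 10933

k = N/n = 12800/25 = 512
call 1: 181
call 2: 181 + 512 = 693
call 3: 693 + 512 = 1205
call 4: 1205 + 512 = 1717
call 5: 1717 + 512 = 2229
call 6: 2229 + 512 = 2741
call 7: 2741 + 512 = 3253
call 8: 3253 + 512 = 3765
call 9: 3765 + 512 = 4277
call 10: 4277 + 512 = 4789
call 11: 4789 + 512 = 5301
call 12: 5301 + 512 = 5813
call 13: 5813 + 512 = 6325
call 14: 6325 + 512 = 6837
call 15: 6837 + 512 = 7349
call 16: 7349 + 512 = 7861
call 17: 7861 + 512 = 8373
call 18: 8373 + 512 = 8885
call 19: 8885 + 512 = 9397
call 20: 9397 + 512 = 9909
call 21: 9909 + 512 = 10421
call 22: 10421 + 512 = 10933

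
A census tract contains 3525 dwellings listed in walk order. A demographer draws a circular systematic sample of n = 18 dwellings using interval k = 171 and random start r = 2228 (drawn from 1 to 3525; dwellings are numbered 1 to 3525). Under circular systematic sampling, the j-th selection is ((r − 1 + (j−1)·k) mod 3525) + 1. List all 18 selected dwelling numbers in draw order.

2228, 2399, 2570, 2741, 2912, 3083, 3254, 3425, 71, 242, 413, 584, 755, 926, 1097, 1268, 1439, 1610

Selection 1: 2228
Selection 2: 2228 + 171 = 2399
Selection 3: 2399 + 171 = 2570
Selection 4: 2570 + 171 = 2741
Selection 5: 2741 + 171 = 2912
Selection 6: 2912 + 171 = 3083
Selection 7: 3083 + 171 = 3254
Selection 8: 3254 + 171 = 3425
Selection 9: 3425 + 171 = 3596 → 3596 − 3525 = 71
Selection 10: 71 + 171 = 242
Selection 11: 242 + 171 = 413
Selection 12: 413 + 171 = 584
Selection 13: 584 + 171 = 755
Selection 14: 755 + 171 = 926
Selection 15: 926 + 171 = 1097
Selection 16: 1097 + 171 = 1268
Selection 17: 1268 + 171 = 1439
Selection 18: 1439 + 171 = 1610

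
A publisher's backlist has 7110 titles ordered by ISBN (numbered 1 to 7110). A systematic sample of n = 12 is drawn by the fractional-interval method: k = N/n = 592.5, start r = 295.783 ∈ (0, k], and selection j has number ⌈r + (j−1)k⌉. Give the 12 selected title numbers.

j=1: r + 0k = 295.783 → ⌈·⌉ = 296
j=2: r + 1k = 888.283 → ⌈·⌉ = 889
j=3: r + 2k = 1480.783 → ⌈·⌉ = 1481
j=4: r + 3k = 2073.283 → ⌈·⌉ = 2074
j=5: r + 4k = 2665.783 → ⌈·⌉ = 2666
j=6: r + 5k = 3258.283 → ⌈·⌉ = 3259
j=7: r + 6k = 3850.783 → ⌈·⌉ = 3851
j=8: r + 7k = 4443.283 → ⌈·⌉ = 4444
j=9: r + 8k = 5035.783 → ⌈·⌉ = 5036
j=10: r + 9k = 5628.283 → ⌈·⌉ = 5629
j=11: r + 10k = 6220.783 → ⌈·⌉ = 6221
j=12: r + 11k = 6813.283 → ⌈·⌉ = 6814

296, 889, 1481, 2074, 2666, 3259, 3851, 4444, 5036, 5629, 6221, 6814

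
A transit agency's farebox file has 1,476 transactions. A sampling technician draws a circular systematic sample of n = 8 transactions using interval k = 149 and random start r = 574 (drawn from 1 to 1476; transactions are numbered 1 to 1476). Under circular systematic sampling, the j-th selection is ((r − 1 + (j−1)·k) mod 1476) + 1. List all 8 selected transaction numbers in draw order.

Selection 1: 574
Selection 2: 574 + 149 = 723
Selection 3: 723 + 149 = 872
Selection 4: 872 + 149 = 1021
Selection 5: 1021 + 149 = 1170
Selection 6: 1170 + 149 = 1319
Selection 7: 1319 + 149 = 1468
Selection 8: 1468 + 149 = 1617 → 1617 − 1476 = 141

574, 723, 872, 1021, 1170, 1319, 1468, 141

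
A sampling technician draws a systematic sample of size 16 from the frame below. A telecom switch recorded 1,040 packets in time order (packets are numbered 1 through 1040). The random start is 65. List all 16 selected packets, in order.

k = N/n = 1040/16 = 65
packet 1: 65
packet 2: 65 + 65 = 130
packet 3: 130 + 65 = 195
packet 4: 195 + 65 = 260
packet 5: 260 + 65 = 325
packet 6: 325 + 65 = 390
packet 7: 390 + 65 = 455
packet 8: 455 + 65 = 520
packet 9: 520 + 65 = 585
packet 10: 585 + 65 = 650
packet 11: 650 + 65 = 715
packet 12: 715 + 65 = 780
packet 13: 780 + 65 = 845
packet 14: 845 + 65 = 910
packet 15: 910 + 65 = 975
packet 16: 975 + 65 = 1040

65, 130, 195, 260, 325, 390, 455, 520, 585, 650, 715, 780, 845, 910, 975, 1040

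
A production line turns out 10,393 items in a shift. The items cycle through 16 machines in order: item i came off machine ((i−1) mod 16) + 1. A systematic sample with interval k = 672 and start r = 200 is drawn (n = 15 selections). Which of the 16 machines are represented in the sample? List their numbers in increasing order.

Consecutive selections differ by k = 672, so their machine numbers differ by 672 mod 16 = 0.
gcd(672, 16) = 16, so the sample visits 16/16 = 1 distinct residues mod 16.
Start 200 is machine 8; the machines hit are 8.

8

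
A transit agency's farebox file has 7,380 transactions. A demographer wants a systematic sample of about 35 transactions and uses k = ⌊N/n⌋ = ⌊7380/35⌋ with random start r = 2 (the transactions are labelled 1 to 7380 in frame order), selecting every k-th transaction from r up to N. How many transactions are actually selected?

k = ⌊7380/35⌋ = 210
Achieved size = ⌊(7380 − 2)/210⌋ + 1 = ⌊7378/210⌋ + 1 = 35 + 1 = 36
(last selection: 2 + 35×210 = 7352 ≤ 7380; next would be 7562 > 7380)

36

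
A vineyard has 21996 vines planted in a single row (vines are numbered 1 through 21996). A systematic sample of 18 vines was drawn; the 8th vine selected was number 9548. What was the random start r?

k = 21996/18 = 1222
r = 9548 − (8−1)×1222 = 9548 − 8554 = 994

994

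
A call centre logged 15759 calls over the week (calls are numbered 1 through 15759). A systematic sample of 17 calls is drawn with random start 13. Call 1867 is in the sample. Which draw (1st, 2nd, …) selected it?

3

k = 15759/17 = 927
position = (1867 − 13)/927 + 1 = 1854/927 + 1 = 2 + 1 = 3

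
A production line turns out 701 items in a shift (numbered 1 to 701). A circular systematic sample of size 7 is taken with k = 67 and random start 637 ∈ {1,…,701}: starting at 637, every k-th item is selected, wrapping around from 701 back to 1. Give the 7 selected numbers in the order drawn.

637, 3, 70, 137, 204, 271, 338

Selection 1: 637
Selection 2: 637 + 67 = 704 → 704 − 701 = 3
Selection 3: 3 + 67 = 70
Selection 4: 70 + 67 = 137
Selection 5: 137 + 67 = 204
Selection 6: 204 + 67 = 271
Selection 7: 271 + 67 = 338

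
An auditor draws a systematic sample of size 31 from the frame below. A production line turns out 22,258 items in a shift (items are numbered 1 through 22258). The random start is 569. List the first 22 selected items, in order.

569, 1287, 2005, 2723, 3441, 4159, 4877, 5595, 6313, 7031, 7749, 8467, 9185, 9903, 10621, 11339, 12057, 12775, 13493, 14211, 14929, 15647

k = N/n = 22258/31 = 718
item 1: 569
item 2: 569 + 718 = 1287
item 3: 1287 + 718 = 2005
item 4: 2005 + 718 = 2723
item 5: 2723 + 718 = 3441
item 6: 3441 + 718 = 4159
item 7: 4159 + 718 = 4877
item 8: 4877 + 718 = 5595
item 9: 5595 + 718 = 6313
item 10: 6313 + 718 = 7031
item 11: 7031 + 718 = 7749
item 12: 7749 + 718 = 8467
item 13: 8467 + 718 = 9185
item 14: 9185 + 718 = 9903
item 15: 9903 + 718 = 10621
item 16: 10621 + 718 = 11339
item 17: 11339 + 718 = 12057
item 18: 12057 + 718 = 12775
item 19: 12775 + 718 = 13493
item 20: 13493 + 718 = 14211
item 21: 14211 + 718 = 14929
item 22: 14929 + 718 = 15647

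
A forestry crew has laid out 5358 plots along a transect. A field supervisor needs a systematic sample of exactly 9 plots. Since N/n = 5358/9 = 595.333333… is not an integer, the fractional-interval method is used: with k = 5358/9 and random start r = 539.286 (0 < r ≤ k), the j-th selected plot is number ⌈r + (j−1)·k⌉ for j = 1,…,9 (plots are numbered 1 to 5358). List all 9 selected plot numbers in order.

540, 1135, 1730, 2326, 2921, 3516, 4112, 4707, 5302

j=1: r + 0k = 539.286 → ⌈·⌉ = 540
j=2: r + 1k = 1134.619333… → ⌈·⌉ = 1135
j=3: r + 2k = 1729.952666… → ⌈·⌉ = 1730
j=4: r + 3k = 2325.286 → ⌈·⌉ = 2326
j=5: r + 4k = 2920.619333… → ⌈·⌉ = 2921
j=6: r + 5k = 3515.952666… → ⌈·⌉ = 3516
j=7: r + 6k = 4111.286 → ⌈·⌉ = 4112
j=8: r + 7k = 4706.619333… → ⌈·⌉ = 4707
j=9: r + 8k = 5301.952666… → ⌈·⌉ = 5302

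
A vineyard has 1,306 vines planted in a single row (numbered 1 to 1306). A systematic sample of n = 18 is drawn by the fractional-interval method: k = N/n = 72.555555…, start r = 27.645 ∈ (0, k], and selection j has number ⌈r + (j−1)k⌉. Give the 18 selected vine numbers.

j=1: r + 0k = 27.645 → ⌈·⌉ = 28
j=2: r + 1k = 100.200555… → ⌈·⌉ = 101
j=3: r + 2k = 172.756111… → ⌈·⌉ = 173
j=4: r + 3k = 245.311666… → ⌈·⌉ = 246
j=5: r + 4k = 317.867222… → ⌈·⌉ = 318
j=6: r + 5k = 390.422777… → ⌈·⌉ = 391
j=7: r + 6k = 462.978333… → ⌈·⌉ = 463
j=8: r + 7k = 535.533888… → ⌈·⌉ = 536
j=9: r + 8k = 608.089444… → ⌈·⌉ = 609
j=10: r + 9k = 680.645 → ⌈·⌉ = 681
j=11: r + 10k = 753.200555… → ⌈·⌉ = 754
j=12: r + 11k = 825.756111… → ⌈·⌉ = 826
j=13: r + 12k = 898.311666… → ⌈·⌉ = 899
j=14: r + 13k = 970.867222… → ⌈·⌉ = 971
j=15: r + 14k = 1043.422777… → ⌈·⌉ = 1044
j=16: r + 15k = 1115.978333… → ⌈·⌉ = 1116
j=17: r + 16k = 1188.533888… → ⌈·⌉ = 1189
j=18: r + 17k = 1261.089444… → ⌈·⌉ = 1262

28, 101, 173, 246, 318, 391, 463, 536, 609, 681, 754, 826, 899, 971, 1044, 1116, 1189, 1262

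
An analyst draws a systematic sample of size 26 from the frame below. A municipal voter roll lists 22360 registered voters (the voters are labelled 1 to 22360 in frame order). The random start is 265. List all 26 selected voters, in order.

265, 1125, 1985, 2845, 3705, 4565, 5425, 6285, 7145, 8005, 8865, 9725, 10585, 11445, 12305, 13165, 14025, 14885, 15745, 16605, 17465, 18325, 19185, 20045, 20905, 21765

k = N/n = 22360/26 = 860
voter 1: 265
voter 2: 265 + 860 = 1125
voter 3: 1125 + 860 = 1985
voter 4: 1985 + 860 = 2845
voter 5: 2845 + 860 = 3705
voter 6: 3705 + 860 = 4565
voter 7: 4565 + 860 = 5425
voter 8: 5425 + 860 = 6285
voter 9: 6285 + 860 = 7145
voter 10: 7145 + 860 = 8005
voter 11: 8005 + 860 = 8865
voter 12: 8865 + 860 = 9725
voter 13: 9725 + 860 = 10585
voter 14: 10585 + 860 = 11445
voter 15: 11445 + 860 = 12305
voter 16: 12305 + 860 = 13165
voter 17: 13165 + 860 = 14025
voter 18: 14025 + 860 = 14885
voter 19: 14885 + 860 = 15745
voter 20: 15745 + 860 = 16605
voter 21: 16605 + 860 = 17465
voter 22: 17465 + 860 = 18325
voter 23: 18325 + 860 = 19185
voter 24: 19185 + 860 = 20045
voter 25: 20045 + 860 = 20905
voter 26: 20905 + 860 = 21765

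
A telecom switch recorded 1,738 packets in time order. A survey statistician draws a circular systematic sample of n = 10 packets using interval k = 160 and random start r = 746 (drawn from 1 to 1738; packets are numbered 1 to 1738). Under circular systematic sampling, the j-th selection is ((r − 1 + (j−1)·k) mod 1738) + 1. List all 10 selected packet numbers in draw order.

Selection 1: 746
Selection 2: 746 + 160 = 906
Selection 3: 906 + 160 = 1066
Selection 4: 1066 + 160 = 1226
Selection 5: 1226 + 160 = 1386
Selection 6: 1386 + 160 = 1546
Selection 7: 1546 + 160 = 1706
Selection 8: 1706 + 160 = 1866 → 1866 − 1738 = 128
Selection 9: 128 + 160 = 288
Selection 10: 288 + 160 = 448

746, 906, 1066, 1226, 1386, 1546, 1706, 128, 288, 448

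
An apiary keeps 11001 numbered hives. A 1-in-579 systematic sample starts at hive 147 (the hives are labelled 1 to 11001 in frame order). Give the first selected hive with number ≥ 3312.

3621

k = 579
Steps past start: ⌈(3312 − 147)/579⌉ = ⌈3165/579⌉ = 6
Selected hive: 147 + 6×579 = 3621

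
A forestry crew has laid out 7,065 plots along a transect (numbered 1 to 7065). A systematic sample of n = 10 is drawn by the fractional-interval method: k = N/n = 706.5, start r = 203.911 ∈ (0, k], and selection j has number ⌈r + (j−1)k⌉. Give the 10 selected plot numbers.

204, 911, 1617, 2324, 3030, 3737, 4443, 5150, 5856, 6563

j=1: r + 0k = 203.911 → ⌈·⌉ = 204
j=2: r + 1k = 910.411 → ⌈·⌉ = 911
j=3: r + 2k = 1616.911 → ⌈·⌉ = 1617
j=4: r + 3k = 2323.411 → ⌈·⌉ = 2324
j=5: r + 4k = 3029.911 → ⌈·⌉ = 3030
j=6: r + 5k = 3736.411 → ⌈·⌉ = 3737
j=7: r + 6k = 4442.911 → ⌈·⌉ = 4443
j=8: r + 7k = 5149.411 → ⌈·⌉ = 5150
j=9: r + 8k = 5855.911 → ⌈·⌉ = 5856
j=10: r + 9k = 6562.411 → ⌈·⌉ = 6563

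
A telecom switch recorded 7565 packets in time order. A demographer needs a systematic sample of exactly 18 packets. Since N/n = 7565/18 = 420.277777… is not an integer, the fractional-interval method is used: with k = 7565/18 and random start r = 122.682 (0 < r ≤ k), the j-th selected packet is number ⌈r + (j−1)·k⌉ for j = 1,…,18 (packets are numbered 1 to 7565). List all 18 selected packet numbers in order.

j=1: r + 0k = 122.682 → ⌈·⌉ = 123
j=2: r + 1k = 542.959777… → ⌈·⌉ = 543
j=3: r + 2k = 963.237555… → ⌈·⌉ = 964
j=4: r + 3k = 1383.515333… → ⌈·⌉ = 1384
j=5: r + 4k = 1803.793111… → ⌈·⌉ = 1804
j=6: r + 5k = 2224.070888… → ⌈·⌉ = 2225
j=7: r + 6k = 2644.348666… → ⌈·⌉ = 2645
j=8: r + 7k = 3064.626444… → ⌈·⌉ = 3065
j=9: r + 8k = 3484.904222… → ⌈·⌉ = 3485
j=10: r + 9k = 3905.182 → ⌈·⌉ = 3906
j=11: r + 10k = 4325.459777… → ⌈·⌉ = 4326
j=12: r + 11k = 4745.737555… → ⌈·⌉ = 4746
j=13: r + 12k = 5166.015333… → ⌈·⌉ = 5167
j=14: r + 13k = 5586.293111… → ⌈·⌉ = 5587
j=15: r + 14k = 6006.570888… → ⌈·⌉ = 6007
j=16: r + 15k = 6426.848666… → ⌈·⌉ = 6427
j=17: r + 16k = 6847.126444… → ⌈·⌉ = 6848
j=18: r + 17k = 7267.404222… → ⌈·⌉ = 7268

123, 543, 964, 1384, 1804, 2225, 2645, 3065, 3485, 3906, 4326, 4746, 5167, 5587, 6007, 6427, 6848, 7268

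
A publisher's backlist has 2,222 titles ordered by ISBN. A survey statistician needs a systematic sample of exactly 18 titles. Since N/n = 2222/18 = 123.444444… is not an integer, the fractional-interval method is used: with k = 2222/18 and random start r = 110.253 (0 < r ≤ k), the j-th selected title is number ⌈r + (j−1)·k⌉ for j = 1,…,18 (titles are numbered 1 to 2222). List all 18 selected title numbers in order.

111, 234, 358, 481, 605, 728, 851, 975, 1098, 1222, 1345, 1469, 1592, 1716, 1839, 1962, 2086, 2209

j=1: r + 0k = 110.253 → ⌈·⌉ = 111
j=2: r + 1k = 233.697444… → ⌈·⌉ = 234
j=3: r + 2k = 357.141888… → ⌈·⌉ = 358
j=4: r + 3k = 480.586333… → ⌈·⌉ = 481
j=5: r + 4k = 604.030777… → ⌈·⌉ = 605
j=6: r + 5k = 727.475222… → ⌈·⌉ = 728
j=7: r + 6k = 850.919666… → ⌈·⌉ = 851
j=8: r + 7k = 974.364111… → ⌈·⌉ = 975
j=9: r + 8k = 1097.808555… → ⌈·⌉ = 1098
j=10: r + 9k = 1221.253 → ⌈·⌉ = 1222
j=11: r + 10k = 1344.697444… → ⌈·⌉ = 1345
j=12: r + 11k = 1468.141888… → ⌈·⌉ = 1469
j=13: r + 12k = 1591.586333… → ⌈·⌉ = 1592
j=14: r + 13k = 1715.030777… → ⌈·⌉ = 1716
j=15: r + 14k = 1838.475222… → ⌈·⌉ = 1839
j=16: r + 15k = 1961.919666… → ⌈·⌉ = 1962
j=17: r + 16k = 2085.364111… → ⌈·⌉ = 2086
j=18: r + 17k = 2208.808555… → ⌈·⌉ = 2209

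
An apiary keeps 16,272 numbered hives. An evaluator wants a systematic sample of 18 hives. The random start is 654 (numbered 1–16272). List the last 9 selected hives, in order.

8790, 9694, 10598, 11502, 12406, 13310, 14214, 15118, 16022

k = N/n = 16272/18 = 904
10th selection = 654 + 9×904 = 8790
11th: 8790 + 904 = 9694
12th: 9694 + 904 = 10598
13th: 10598 + 904 = 11502
14th: 11502 + 904 = 12406
15th: 12406 + 904 = 13310
16th: 13310 + 904 = 14214
17th: 14214 + 904 = 15118
18th: 15118 + 904 = 16022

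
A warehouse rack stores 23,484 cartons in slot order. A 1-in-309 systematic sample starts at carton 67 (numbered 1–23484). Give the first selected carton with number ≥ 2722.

k = 309
Steps past start: ⌈(2722 − 67)/309⌉ = ⌈2655/309⌉ = 9
Selected carton: 67 + 9×309 = 2848

2848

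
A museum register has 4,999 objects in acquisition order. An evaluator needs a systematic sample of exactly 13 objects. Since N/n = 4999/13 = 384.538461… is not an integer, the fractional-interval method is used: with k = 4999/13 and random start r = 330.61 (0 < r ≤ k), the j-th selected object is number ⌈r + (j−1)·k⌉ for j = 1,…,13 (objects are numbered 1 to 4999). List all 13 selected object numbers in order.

331, 716, 1100, 1485, 1869, 2254, 2638, 3023, 3407, 3792, 4176, 4561, 4946

j=1: r + 0k = 330.61 → ⌈·⌉ = 331
j=2: r + 1k = 715.148461… → ⌈·⌉ = 716
j=3: r + 2k = 1099.686923… → ⌈·⌉ = 1100
j=4: r + 3k = 1484.225384… → ⌈·⌉ = 1485
j=5: r + 4k = 1868.763846… → ⌈·⌉ = 1869
j=6: r + 5k = 2253.302307… → ⌈·⌉ = 2254
j=7: r + 6k = 2637.840769… → ⌈·⌉ = 2638
j=8: r + 7k = 3022.379230… → ⌈·⌉ = 3023
j=9: r + 8k = 3406.917692… → ⌈·⌉ = 3407
j=10: r + 9k = 3791.456153… → ⌈·⌉ = 3792
j=11: r + 10k = 4175.994615… → ⌈·⌉ = 4176
j=12: r + 11k = 4560.533076… → ⌈·⌉ = 4561
j=13: r + 12k = 4945.071538… → ⌈·⌉ = 4946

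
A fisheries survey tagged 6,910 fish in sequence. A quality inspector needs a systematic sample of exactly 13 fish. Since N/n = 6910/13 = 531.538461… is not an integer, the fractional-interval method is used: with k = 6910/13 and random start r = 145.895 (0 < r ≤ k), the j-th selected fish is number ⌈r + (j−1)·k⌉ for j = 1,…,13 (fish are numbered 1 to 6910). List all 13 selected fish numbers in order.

j=1: r + 0k = 145.895 → ⌈·⌉ = 146
j=2: r + 1k = 677.433461… → ⌈·⌉ = 678
j=3: r + 2k = 1208.971923… → ⌈·⌉ = 1209
j=4: r + 3k = 1740.510384… → ⌈·⌉ = 1741
j=5: r + 4k = 2272.048846… → ⌈·⌉ = 2273
j=6: r + 5k = 2803.587307… → ⌈·⌉ = 2804
j=7: r + 6k = 3335.125769… → ⌈·⌉ = 3336
j=8: r + 7k = 3866.664230… → ⌈·⌉ = 3867
j=9: r + 8k = 4398.202692… → ⌈·⌉ = 4399
j=10: r + 9k = 4929.741153… → ⌈·⌉ = 4930
j=11: r + 10k = 5461.279615… → ⌈·⌉ = 5462
j=12: r + 11k = 5992.818076… → ⌈·⌉ = 5993
j=13: r + 12k = 6524.356538… → ⌈·⌉ = 6525

146, 678, 1209, 1741, 2273, 2804, 3336, 3867, 4399, 4930, 5462, 5993, 6525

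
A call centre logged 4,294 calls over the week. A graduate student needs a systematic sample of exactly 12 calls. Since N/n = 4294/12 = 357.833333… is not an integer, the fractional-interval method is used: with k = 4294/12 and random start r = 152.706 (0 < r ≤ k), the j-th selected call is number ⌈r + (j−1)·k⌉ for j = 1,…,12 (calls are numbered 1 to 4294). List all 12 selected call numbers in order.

j=1: r + 0k = 152.706 → ⌈·⌉ = 153
j=2: r + 1k = 510.539333… → ⌈·⌉ = 511
j=3: r + 2k = 868.372666… → ⌈·⌉ = 869
j=4: r + 3k = 1226.206 → ⌈·⌉ = 1227
j=5: r + 4k = 1584.039333… → ⌈·⌉ = 1585
j=6: r + 5k = 1941.872666… → ⌈·⌉ = 1942
j=7: r + 6k = 2299.706 → ⌈·⌉ = 2300
j=8: r + 7k = 2657.539333… → ⌈·⌉ = 2658
j=9: r + 8k = 3015.372666… → ⌈·⌉ = 3016
j=10: r + 9k = 3373.206 → ⌈·⌉ = 3374
j=11: r + 10k = 3731.039333… → ⌈·⌉ = 3732
j=12: r + 11k = 4088.872666… → ⌈·⌉ = 4089

153, 511, 869, 1227, 1585, 1942, 2300, 2658, 3016, 3374, 3732, 4089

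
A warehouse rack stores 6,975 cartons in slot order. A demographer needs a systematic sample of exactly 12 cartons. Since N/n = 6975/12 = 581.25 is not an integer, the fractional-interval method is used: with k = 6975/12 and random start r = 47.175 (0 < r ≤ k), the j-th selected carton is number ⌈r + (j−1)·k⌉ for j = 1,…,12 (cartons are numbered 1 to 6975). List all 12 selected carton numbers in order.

48, 629, 1210, 1791, 2373, 2954, 3535, 4116, 4698, 5279, 5860, 6441

j=1: r + 0k = 47.175 → ⌈·⌉ = 48
j=2: r + 1k = 628.425 → ⌈·⌉ = 629
j=3: r + 2k = 1209.675 → ⌈·⌉ = 1210
j=4: r + 3k = 1790.925 → ⌈·⌉ = 1791
j=5: r + 4k = 2372.175 → ⌈·⌉ = 2373
j=6: r + 5k = 2953.425 → ⌈·⌉ = 2954
j=7: r + 6k = 3534.675 → ⌈·⌉ = 3535
j=8: r + 7k = 4115.925 → ⌈·⌉ = 4116
j=9: r + 8k = 4697.175 → ⌈·⌉ = 4698
j=10: r + 9k = 5278.425 → ⌈·⌉ = 5279
j=11: r + 10k = 5859.675 → ⌈·⌉ = 5860
j=12: r + 11k = 6440.925 → ⌈·⌉ = 6441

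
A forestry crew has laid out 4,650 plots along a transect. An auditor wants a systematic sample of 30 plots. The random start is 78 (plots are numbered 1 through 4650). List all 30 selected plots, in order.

78, 233, 388, 543, 698, 853, 1008, 1163, 1318, 1473, 1628, 1783, 1938, 2093, 2248, 2403, 2558, 2713, 2868, 3023, 3178, 3333, 3488, 3643, 3798, 3953, 4108, 4263, 4418, 4573

k = N/n = 4650/30 = 155
plot 1: 78
plot 2: 78 + 155 = 233
plot 3: 233 + 155 = 388
plot 4: 388 + 155 = 543
plot 5: 543 + 155 = 698
plot 6: 698 + 155 = 853
plot 7: 853 + 155 = 1008
plot 8: 1008 + 155 = 1163
plot 9: 1163 + 155 = 1318
plot 10: 1318 + 155 = 1473
plot 11: 1473 + 155 = 1628
plot 12: 1628 + 155 = 1783
plot 13: 1783 + 155 = 1938
plot 14: 1938 + 155 = 2093
plot 15: 2093 + 155 = 2248
plot 16: 2248 + 155 = 2403
plot 17: 2403 + 155 = 2558
plot 18: 2558 + 155 = 2713
plot 19: 2713 + 155 = 2868
plot 20: 2868 + 155 = 3023
plot 21: 3023 + 155 = 3178
plot 22: 3178 + 155 = 3333
plot 23: 3333 + 155 = 3488
plot 24: 3488 + 155 = 3643
plot 25: 3643 + 155 = 3798
plot 26: 3798 + 155 = 3953
plot 27: 3953 + 155 = 4108
plot 28: 4108 + 155 = 4263
plot 29: 4263 + 155 = 4418
plot 30: 4418 + 155 = 4573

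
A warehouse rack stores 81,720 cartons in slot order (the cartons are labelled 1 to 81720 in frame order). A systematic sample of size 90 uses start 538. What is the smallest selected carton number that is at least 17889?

18698

k = 81720/90 = 908
Steps past start: ⌈(17889 − 538)/908⌉ = ⌈17351/908⌉ = 20
Selected carton: 538 + 20×908 = 18698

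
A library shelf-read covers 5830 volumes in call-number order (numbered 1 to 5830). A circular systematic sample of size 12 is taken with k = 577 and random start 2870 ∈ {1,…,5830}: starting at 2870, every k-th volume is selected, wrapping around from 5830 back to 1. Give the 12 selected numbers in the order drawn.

Selection 1: 2870
Selection 2: 2870 + 577 = 3447
Selection 3: 3447 + 577 = 4024
Selection 4: 4024 + 577 = 4601
Selection 5: 4601 + 577 = 5178
Selection 6: 5178 + 577 = 5755
Selection 7: 5755 + 577 = 6332 → 6332 − 5830 = 502
Selection 8: 502 + 577 = 1079
Selection 9: 1079 + 577 = 1656
Selection 10: 1656 + 577 = 2233
Selection 11: 2233 + 577 = 2810
Selection 12: 2810 + 577 = 3387

2870, 3447, 4024, 4601, 5178, 5755, 502, 1079, 1656, 2233, 2810, 3387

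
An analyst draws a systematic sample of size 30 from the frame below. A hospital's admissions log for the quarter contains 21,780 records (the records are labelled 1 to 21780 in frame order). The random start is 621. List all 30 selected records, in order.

621, 1347, 2073, 2799, 3525, 4251, 4977, 5703, 6429, 7155, 7881, 8607, 9333, 10059, 10785, 11511, 12237, 12963, 13689, 14415, 15141, 15867, 16593, 17319, 18045, 18771, 19497, 20223, 20949, 21675

k = N/n = 21780/30 = 726
record 1: 621
record 2: 621 + 726 = 1347
record 3: 1347 + 726 = 2073
record 4: 2073 + 726 = 2799
record 5: 2799 + 726 = 3525
record 6: 3525 + 726 = 4251
record 7: 4251 + 726 = 4977
record 8: 4977 + 726 = 5703
record 9: 5703 + 726 = 6429
record 10: 6429 + 726 = 7155
record 11: 7155 + 726 = 7881
record 12: 7881 + 726 = 8607
record 13: 8607 + 726 = 9333
record 14: 9333 + 726 = 10059
record 15: 10059 + 726 = 10785
record 16: 10785 + 726 = 11511
record 17: 11511 + 726 = 12237
record 18: 12237 + 726 = 12963
record 19: 12963 + 726 = 13689
record 20: 13689 + 726 = 14415
record 21: 14415 + 726 = 15141
record 22: 15141 + 726 = 15867
record 23: 15867 + 726 = 16593
record 24: 16593 + 726 = 17319
record 25: 17319 + 726 = 18045
record 26: 18045 + 726 = 18771
record 27: 18771 + 726 = 19497
record 28: 19497 + 726 = 20223
record 29: 20223 + 726 = 20949
record 30: 20949 + 726 = 21675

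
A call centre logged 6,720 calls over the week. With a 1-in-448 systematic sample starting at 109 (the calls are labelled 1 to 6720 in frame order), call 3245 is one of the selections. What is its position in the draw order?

8

k = 448
position = (3245 − 109)/448 + 1 = 3136/448 + 1 = 7 + 1 = 8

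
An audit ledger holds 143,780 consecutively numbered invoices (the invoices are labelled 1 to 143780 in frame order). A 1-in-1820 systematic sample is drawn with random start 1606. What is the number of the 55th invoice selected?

99886

k = 1820
55th selection = r + (55−1)·k = 1606 + 54×1820 = 1606 + 98280 = 99886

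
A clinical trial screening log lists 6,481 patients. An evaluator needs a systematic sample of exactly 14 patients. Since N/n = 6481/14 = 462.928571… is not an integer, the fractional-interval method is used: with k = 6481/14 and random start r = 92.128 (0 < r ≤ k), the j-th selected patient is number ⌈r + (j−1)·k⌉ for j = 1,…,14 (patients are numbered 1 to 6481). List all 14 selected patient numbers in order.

93, 556, 1018, 1481, 1944, 2407, 2870, 3333, 3796, 4259, 4722, 5185, 5648, 6111

j=1: r + 0k = 92.128 → ⌈·⌉ = 93
j=2: r + 1k = 555.056571… → ⌈·⌉ = 556
j=3: r + 2k = 1017.985142… → ⌈·⌉ = 1018
j=4: r + 3k = 1480.913714… → ⌈·⌉ = 1481
j=5: r + 4k = 1943.842285… → ⌈·⌉ = 1944
j=6: r + 5k = 2406.770857… → ⌈·⌉ = 2407
j=7: r + 6k = 2869.699428… → ⌈·⌉ = 2870
j=8: r + 7k = 3332.628 → ⌈·⌉ = 3333
j=9: r + 8k = 3795.556571… → ⌈·⌉ = 3796
j=10: r + 9k = 4258.485142… → ⌈·⌉ = 4259
j=11: r + 10k = 4721.413714… → ⌈·⌉ = 4722
j=12: r + 11k = 5184.342285… → ⌈·⌉ = 5185
j=13: r + 12k = 5647.270857… → ⌈·⌉ = 5648
j=14: r + 13k = 6110.199428… → ⌈·⌉ = 6111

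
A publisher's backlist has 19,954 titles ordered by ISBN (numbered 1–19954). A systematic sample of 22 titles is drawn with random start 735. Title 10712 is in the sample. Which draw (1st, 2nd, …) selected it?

k = 19954/22 = 907
position = (10712 − 735)/907 + 1 = 9977/907 + 1 = 11 + 1 = 12

12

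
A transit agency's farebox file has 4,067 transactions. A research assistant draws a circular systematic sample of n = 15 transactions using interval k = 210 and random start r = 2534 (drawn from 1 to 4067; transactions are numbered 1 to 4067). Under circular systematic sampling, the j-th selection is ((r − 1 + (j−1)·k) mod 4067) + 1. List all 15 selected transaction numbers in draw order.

Selection 1: 2534
Selection 2: 2534 + 210 = 2744
Selection 3: 2744 + 210 = 2954
Selection 4: 2954 + 210 = 3164
Selection 5: 3164 + 210 = 3374
Selection 6: 3374 + 210 = 3584
Selection 7: 3584 + 210 = 3794
Selection 8: 3794 + 210 = 4004
Selection 9: 4004 + 210 = 4214 → 4214 − 4067 = 147
Selection 10: 147 + 210 = 357
Selection 11: 357 + 210 = 567
Selection 12: 567 + 210 = 777
Selection 13: 777 + 210 = 987
Selection 14: 987 + 210 = 1197
Selection 15: 1197 + 210 = 1407

2534, 2744, 2954, 3164, 3374, 3584, 3794, 4004, 147, 357, 567, 777, 987, 1197, 1407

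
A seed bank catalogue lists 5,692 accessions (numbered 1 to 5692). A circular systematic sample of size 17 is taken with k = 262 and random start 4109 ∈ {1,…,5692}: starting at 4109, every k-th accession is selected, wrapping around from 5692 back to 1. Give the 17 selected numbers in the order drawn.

4109, 4371, 4633, 4895, 5157, 5419, 5681, 251, 513, 775, 1037, 1299, 1561, 1823, 2085, 2347, 2609

Selection 1: 4109
Selection 2: 4109 + 262 = 4371
Selection 3: 4371 + 262 = 4633
Selection 4: 4633 + 262 = 4895
Selection 5: 4895 + 262 = 5157
Selection 6: 5157 + 262 = 5419
Selection 7: 5419 + 262 = 5681
Selection 8: 5681 + 262 = 5943 → 5943 − 5692 = 251
Selection 9: 251 + 262 = 513
Selection 10: 513 + 262 = 775
Selection 11: 775 + 262 = 1037
Selection 12: 1037 + 262 = 1299
Selection 13: 1299 + 262 = 1561
Selection 14: 1561 + 262 = 1823
Selection 15: 1823 + 262 = 2085
Selection 16: 2085 + 262 = 2347
Selection 17: 2347 + 262 = 2609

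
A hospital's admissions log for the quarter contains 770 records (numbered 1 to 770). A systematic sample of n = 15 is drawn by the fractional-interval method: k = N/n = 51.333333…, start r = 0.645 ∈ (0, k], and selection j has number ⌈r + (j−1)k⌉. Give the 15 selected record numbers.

1, 52, 104, 155, 206, 258, 309, 360, 412, 463, 514, 566, 617, 668, 720

j=1: r + 0k = 0.645 → ⌈·⌉ = 1
j=2: r + 1k = 51.978333… → ⌈·⌉ = 52
j=3: r + 2k = 103.311666… → ⌈·⌉ = 104
j=4: r + 3k = 154.645 → ⌈·⌉ = 155
j=5: r + 4k = 205.978333… → ⌈·⌉ = 206
j=6: r + 5k = 257.311666… → ⌈·⌉ = 258
j=7: r + 6k = 308.645 → ⌈·⌉ = 309
j=8: r + 7k = 359.978333… → ⌈·⌉ = 360
j=9: r + 8k = 411.311666… → ⌈·⌉ = 412
j=10: r + 9k = 462.645 → ⌈·⌉ = 463
j=11: r + 10k = 513.978333… → ⌈·⌉ = 514
j=12: r + 11k = 565.311666… → ⌈·⌉ = 566
j=13: r + 12k = 616.645 → ⌈·⌉ = 617
j=14: r + 13k = 667.978333… → ⌈·⌉ = 668
j=15: r + 14k = 719.311666… → ⌈·⌉ = 720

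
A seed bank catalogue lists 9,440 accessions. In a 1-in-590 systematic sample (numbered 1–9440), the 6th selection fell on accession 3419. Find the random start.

469

k = 590
r = 3419 − (6−1)×590 = 3419 − 2950 = 469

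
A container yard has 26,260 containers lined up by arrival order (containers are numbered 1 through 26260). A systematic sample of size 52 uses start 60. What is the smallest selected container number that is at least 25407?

25815

k = 26260/52 = 505
Steps past start: ⌈(25407 − 60)/505⌉ = ⌈25347/505⌉ = 51
Selected container: 60 + 51×505 = 25815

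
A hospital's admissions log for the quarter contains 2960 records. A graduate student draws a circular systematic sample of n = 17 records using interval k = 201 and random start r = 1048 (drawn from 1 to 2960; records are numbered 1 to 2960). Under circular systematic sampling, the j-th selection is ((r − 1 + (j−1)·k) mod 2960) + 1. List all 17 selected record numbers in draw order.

1048, 1249, 1450, 1651, 1852, 2053, 2254, 2455, 2656, 2857, 98, 299, 500, 701, 902, 1103, 1304

Selection 1: 1048
Selection 2: 1048 + 201 = 1249
Selection 3: 1249 + 201 = 1450
Selection 4: 1450 + 201 = 1651
Selection 5: 1651 + 201 = 1852
Selection 6: 1852 + 201 = 2053
Selection 7: 2053 + 201 = 2254
Selection 8: 2254 + 201 = 2455
Selection 9: 2455 + 201 = 2656
Selection 10: 2656 + 201 = 2857
Selection 11: 2857 + 201 = 3058 → 3058 − 2960 = 98
Selection 12: 98 + 201 = 299
Selection 13: 299 + 201 = 500
Selection 14: 500 + 201 = 701
Selection 15: 701 + 201 = 902
Selection 16: 902 + 201 = 1103
Selection 17: 1103 + 201 = 1304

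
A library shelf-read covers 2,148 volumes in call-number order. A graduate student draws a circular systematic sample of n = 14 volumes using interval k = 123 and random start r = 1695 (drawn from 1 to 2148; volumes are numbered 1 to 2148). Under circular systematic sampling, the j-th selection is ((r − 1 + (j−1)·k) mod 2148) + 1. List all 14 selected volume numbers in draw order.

1695, 1818, 1941, 2064, 39, 162, 285, 408, 531, 654, 777, 900, 1023, 1146

Selection 1: 1695
Selection 2: 1695 + 123 = 1818
Selection 3: 1818 + 123 = 1941
Selection 4: 1941 + 123 = 2064
Selection 5: 2064 + 123 = 2187 → 2187 − 2148 = 39
Selection 6: 39 + 123 = 162
Selection 7: 162 + 123 = 285
Selection 8: 285 + 123 = 408
Selection 9: 408 + 123 = 531
Selection 10: 531 + 123 = 654
Selection 11: 654 + 123 = 777
Selection 12: 777 + 123 = 900
Selection 13: 900 + 123 = 1023
Selection 14: 1023 + 123 = 1146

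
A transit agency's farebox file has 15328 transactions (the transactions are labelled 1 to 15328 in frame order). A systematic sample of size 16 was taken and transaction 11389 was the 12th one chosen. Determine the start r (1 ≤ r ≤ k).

k = 15328/16 = 958
r = 11389 − (12−1)×958 = 11389 − 10538 = 851

851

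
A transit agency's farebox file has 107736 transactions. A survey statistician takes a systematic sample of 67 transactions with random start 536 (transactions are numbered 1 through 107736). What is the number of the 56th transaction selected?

k = 107736/67 = 1608
56th selection = r + (56−1)·k = 536 + 55×1608 = 536 + 88440 = 88976

88976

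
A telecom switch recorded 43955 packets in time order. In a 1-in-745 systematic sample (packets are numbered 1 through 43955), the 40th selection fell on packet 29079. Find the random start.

24

k = 745
r = 29079 − (40−1)×745 = 29079 − 29055 = 24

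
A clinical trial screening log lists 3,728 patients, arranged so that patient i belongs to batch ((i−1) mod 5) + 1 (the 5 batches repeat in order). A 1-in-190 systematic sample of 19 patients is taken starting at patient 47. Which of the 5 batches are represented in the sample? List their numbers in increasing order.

Consecutive selections differ by k = 190, so their batch numbers differ by 190 mod 5 = 0.
gcd(190, 5) = 5, so the sample visits 5/5 = 1 distinct residues mod 5.
Start 47 is batch 2; the batches hit are 2.

2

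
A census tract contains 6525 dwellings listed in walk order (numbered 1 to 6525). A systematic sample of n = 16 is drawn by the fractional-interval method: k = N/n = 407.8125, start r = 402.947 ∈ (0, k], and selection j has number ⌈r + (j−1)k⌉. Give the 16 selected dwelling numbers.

j=1: r + 0k = 402.947 → ⌈·⌉ = 403
j=2: r + 1k = 810.7595 → ⌈·⌉ = 811
j=3: r + 2k = 1218.572 → ⌈·⌉ = 1219
j=4: r + 3k = 1626.3845 → ⌈·⌉ = 1627
j=5: r + 4k = 2034.197 → ⌈·⌉ = 2035
j=6: r + 5k = 2442.0095 → ⌈·⌉ = 2443
j=7: r + 6k = 2849.822 → ⌈·⌉ = 2850
j=8: r + 7k = 3257.6345 → ⌈·⌉ = 3258
j=9: r + 8k = 3665.447 → ⌈·⌉ = 3666
j=10: r + 9k = 4073.2595 → ⌈·⌉ = 4074
j=11: r + 10k = 4481.072 → ⌈·⌉ = 4482
j=12: r + 11k = 4888.8845 → ⌈·⌉ = 4889
j=13: r + 12k = 5296.697 → ⌈·⌉ = 5297
j=14: r + 13k = 5704.5095 → ⌈·⌉ = 5705
j=15: r + 14k = 6112.322 → ⌈·⌉ = 6113
j=16: r + 15k = 6520.1345 → ⌈·⌉ = 6521

403, 811, 1219, 1627, 2035, 2443, 2850, 3258, 3666, 4074, 4482, 4889, 5297, 5705, 6113, 6521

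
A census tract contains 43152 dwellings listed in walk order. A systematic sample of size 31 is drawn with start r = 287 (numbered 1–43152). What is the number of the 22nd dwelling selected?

k = 43152/31 = 1392
22nd selection = r + (22−1)·k = 287 + 21×1392 = 287 + 29232 = 29519

29519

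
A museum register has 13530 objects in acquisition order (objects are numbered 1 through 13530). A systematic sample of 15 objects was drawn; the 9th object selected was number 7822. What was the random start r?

k = 13530/15 = 902
r = 7822 − (9−1)×902 = 7822 − 7216 = 606

606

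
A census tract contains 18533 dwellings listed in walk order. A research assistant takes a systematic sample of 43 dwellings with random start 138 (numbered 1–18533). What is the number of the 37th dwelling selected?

15654

k = 18533/43 = 431
37th selection = r + (37−1)·k = 138 + 36×431 = 138 + 15516 = 15654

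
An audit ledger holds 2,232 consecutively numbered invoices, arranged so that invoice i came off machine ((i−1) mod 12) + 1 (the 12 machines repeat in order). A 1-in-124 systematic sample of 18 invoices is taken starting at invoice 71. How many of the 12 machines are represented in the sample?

3

Consecutive selections differ by k = 124, so their machine numbers differ by 124 mod 12 = 4.
gcd(124, 12) = 4, so the sample visits 12/4 = 3 distinct residues mod 12.
Start 71 is machine 11; the machines hit are 3, 7, 11.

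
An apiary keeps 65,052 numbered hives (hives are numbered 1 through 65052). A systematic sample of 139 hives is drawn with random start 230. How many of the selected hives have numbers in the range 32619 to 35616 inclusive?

k = 65052/139 = 468
First selection ≥ 32619: 230 + ⌈(32619−230)/468⌉·468 = 230 + 70×468 = 32990
Last selection ≤ 35616: 230 + ⌊(35616−230)/468⌋·468 = 230 + 75×468 = 35330
Count = 75 − 70 + 1 = 6

6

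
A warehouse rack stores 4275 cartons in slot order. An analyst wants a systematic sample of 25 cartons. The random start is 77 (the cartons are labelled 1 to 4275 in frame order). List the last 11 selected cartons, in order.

k = N/n = 4275/25 = 171
15th selection = 77 + 14×171 = 2471
16th: 2471 + 171 = 2642
17th: 2642 + 171 = 2813
18th: 2813 + 171 = 2984
19th: 2984 + 171 = 3155
20th: 3155 + 171 = 3326
21st: 3326 + 171 = 3497
22nd: 3497 + 171 = 3668
23rd: 3668 + 171 = 3839
24th: 3839 + 171 = 4010
25th: 4010 + 171 = 4181

2471, 2642, 2813, 2984, 3155, 3326, 3497, 3668, 3839, 4010, 4181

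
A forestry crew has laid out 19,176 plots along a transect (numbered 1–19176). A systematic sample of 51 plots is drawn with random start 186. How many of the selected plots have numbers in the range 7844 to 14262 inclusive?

17

k = 19176/51 = 376
First selection ≥ 7844: 186 + ⌈(7844−186)/376⌉·376 = 186 + 21×376 = 8082
Last selection ≤ 14262: 186 + ⌊(14262−186)/376⌋·376 = 186 + 37×376 = 14098
Count = 37 − 21 + 1 = 17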